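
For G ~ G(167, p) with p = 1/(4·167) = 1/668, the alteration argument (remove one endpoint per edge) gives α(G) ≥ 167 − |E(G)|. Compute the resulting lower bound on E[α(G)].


E[|E(G)|] = C(167, 2)·p = 13861 · (1/668) = 83/4.
E[α(G)] ≥ n − E[|E(G)|] = 167 − 83/4 = 585/4.
Numerically: ≈ 146.250.
(This is only a lower bound; the true E[α(G)] may be larger.)

E[α(G)] ≥ 585/4 ≈ 146.250.


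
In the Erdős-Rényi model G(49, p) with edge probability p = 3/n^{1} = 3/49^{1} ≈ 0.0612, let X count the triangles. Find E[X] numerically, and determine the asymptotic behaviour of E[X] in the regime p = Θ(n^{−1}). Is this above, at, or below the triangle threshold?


Number of potential triangles: C(49, 3) = 18424.
Each occurs with probability p³ ≈ (0.0612)³ ≈ 2.29496e-04.
By linearity: E[X] = C(49, 3)·p³ ≈ 18424 · 2.29496e-04 ≈ 4.228.
Here α = 1, so p = 3/n is exactly at the triangle threshold p ~ 1/n. Asymptotically E[X] → c³/6 = 3³/6 = 9/2 ≈ 4.500, a bounded constant. In this regime the triangle count is asymptotically Poisson(c³/6).

E[X] ≈ 4.228; in regime p = Θ(1/n^{1}) E[X] stays bounded (at the triangle threshold p ~ 1/n).


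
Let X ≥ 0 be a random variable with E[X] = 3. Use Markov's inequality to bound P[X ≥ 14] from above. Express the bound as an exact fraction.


μ = E[X] = 3, a = 14.
Markov: P[X ≥ 14] ≤ μ/a = (3)/14 = 3/14.
Numerically: ≈ 0.2143.
(Since a = 14 > μ = 3.0000, the bound 3/14 is < 1 and informative.)

P[X ≥ 14] ≤ 3/14 ≈ 0.2143.


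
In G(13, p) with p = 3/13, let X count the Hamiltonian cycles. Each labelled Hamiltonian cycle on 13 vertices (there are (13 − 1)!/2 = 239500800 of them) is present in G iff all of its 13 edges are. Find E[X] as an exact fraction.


K_13 has (13 − 1)!/2 = 239500800 labelled Hamiltonian cycles.
For each such Hamiltonian cycle H, let X_H = 1 if all 13 edges of H are present in G. Then P[X_H = 1] = p^{13} = (3/13)^{13} = 1594323/302875106592253.
Summing the indicators: E[X] = Σ_H E[X_H] = 239500800 · p^{13} = 239500800 · 1594323/302875106592253 = 381841633958400/302875106592253.
Numerically: E[X] ≈ 1.26.

E[X] = 239500800 · (3/13)^{13} = 381841633958400/302875106592253 ≈ 1.26.


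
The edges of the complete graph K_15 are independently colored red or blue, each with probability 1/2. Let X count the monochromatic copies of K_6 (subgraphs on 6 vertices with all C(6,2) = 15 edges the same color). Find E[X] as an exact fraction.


Let X = Σ_S X_S over the C(15, 6) = 5005 subsets S of size 6, where X_S = 1 if the K_6 on S is monochromatic.
For a fixed S, the K_6 on S has C(6, 2) = 15 edges. P[all 15 edges red] = (1/2)^15, and likewise for blue, so P[monochromatic] = 2·(1/2)^15 = 2^{1 − 15} = 1/16384.
By linearity: E[X] = C(15, 6) · 2^{1 − 15} = 5005 · 1/16384 = 5005/16384.
Numerically: E[X] ≈ 0.30548.

E[X] = C(15,6)·2^(1−C(6,2)) = 5005/16384 ≈ 0.30548.


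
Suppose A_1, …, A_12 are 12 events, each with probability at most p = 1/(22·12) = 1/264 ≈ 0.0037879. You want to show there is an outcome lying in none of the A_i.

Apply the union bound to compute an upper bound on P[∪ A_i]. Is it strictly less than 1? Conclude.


Union bound: P[∪_{i=1}^{12} A_i] ≤ Σ_i P[A_i] ≤ 12·p = 12·(1/264) = 1/22.
Numerically: 1/22 ≈ 0.0454545.
Is 1/22 < 1? YES.
Since P[∪ A_i] ≤ 1/22 < 1, the complement has P[∩ A_i^c] ≥ 1 − 1/22 = 21/22 > 0, so some outcome avoids every A_i.

12·p = 1/22 ≈ 0.0454545; existence CERTIFIED by the union bound.


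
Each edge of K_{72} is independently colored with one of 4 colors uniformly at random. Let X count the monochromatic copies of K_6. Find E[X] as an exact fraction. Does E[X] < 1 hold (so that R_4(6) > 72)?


E[X] = C(72, 6) · 4^{1 − 15} = 156238908 · 4^{−14} = 156238908/268435456.
As a reduced fraction: E[X] = 39059727/67108864 ≈ 0.582035.
Is E[X] < 1? YES.
Since E[X] < 1, there exists a 4-coloring of K_{72} with no monochromatic K_6; hence R_4(6) > 72.

E[X] = 39059727/67108864 ≈ 0.582035; E[X] < 1, so R_4(6) > 72.


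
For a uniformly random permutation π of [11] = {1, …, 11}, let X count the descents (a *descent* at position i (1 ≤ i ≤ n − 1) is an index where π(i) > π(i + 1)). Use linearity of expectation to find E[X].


Write X = Σ X_I over i = 1, …, 10, with X_I the indicator of one descent.
There are 10 indicators.
For each fixed i, the pair (π(i), π(i+1)) is a uniformly random ordered pair of distinct values from {1, …, 11}; by symmetry P[π(i) > π(i+1)] = 1/2.
By linearity: E[X] = 10 · (1/2) = (11 − 1) · (1/2) = 5 ≈ 5.000.

E[X] = 5 = 5.000.


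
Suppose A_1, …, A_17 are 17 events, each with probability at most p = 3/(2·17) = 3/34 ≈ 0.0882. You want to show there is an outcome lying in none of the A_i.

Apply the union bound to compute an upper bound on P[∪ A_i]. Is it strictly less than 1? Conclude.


Union bound: P[∪_{i=1}^{17} A_i] ≤ Σ_i P[A_i] ≤ 17·p = 17·(3/34) = 3/2.
Numerically: 3/2 ≈ 1.5000.
Is 3/2 < 1? NO.
Since the bound 3/2 is ≥ 1, the union bound is uninformative here; it does NOT by itself certify existence.

17·p = 3/2 ≈ 1.5000; existence NOT certified by the union bound.


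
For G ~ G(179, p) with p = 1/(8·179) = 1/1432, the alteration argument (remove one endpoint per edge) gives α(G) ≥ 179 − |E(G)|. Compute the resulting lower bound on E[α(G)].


E[|E(G)|] = C(179, 2)·p = 15931 · (1/1432) = 89/8.
E[α(G)] ≥ n − E[|E(G)|] = 179 − 89/8 = 1343/8.
Numerically: ≈ 167.8750.
(This is only a lower bound; the true E[α(G)] may be larger.)

E[α(G)] ≥ 1343/8 ≈ 167.8750.


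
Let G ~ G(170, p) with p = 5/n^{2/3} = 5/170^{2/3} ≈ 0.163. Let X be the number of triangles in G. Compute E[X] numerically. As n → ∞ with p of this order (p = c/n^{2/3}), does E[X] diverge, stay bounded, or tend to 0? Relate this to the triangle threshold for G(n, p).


Number of potential triangles: C(170, 3) = 804440.
Each occurs with probability p³ ≈ (0.163)³ ≈ 4.32526e-03.
By linearity: E[X] = C(170, 3)·p³ ≈ 804440 · 4.32526e-03 ≈ 3479.412.
Since α = 2/3 < 1, p = c/n^{2/3} ≫ 1/n is above the triangle threshold p ~ 1/n. Asymptotically E[X] ~ (c³/6)·n^{3(1−α)} = (5³/6)·n^{1} → ∞; triangles are abundant w.h.p.

E[X] ≈ 3479.412; in regime p = Θ(1/n^{2/3}) E[X] diverges (above the triangle threshold p ~ 1/n).


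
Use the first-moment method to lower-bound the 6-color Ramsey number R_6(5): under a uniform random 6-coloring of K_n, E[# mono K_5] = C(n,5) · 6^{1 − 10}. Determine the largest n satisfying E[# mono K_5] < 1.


We need C(n, 5) · 6^{1 − 10} < 1, i.e. C(n, 5) < 6^{10 − 1} = 10077696.
Check values of n near the boundary:
  n = 66: C(66, 5) = 8936928; 8936928 < 10077696? YES
  n = 67: C(67, 5) = 9657648; 9657648 < 10077696? YES
  n = 68: C(68, 5) = 10424128; 10424128 < 10077696? NO
  n = 69: C(69, 5) = 11238513; 11238513 < 10077696? NO
  n = 70: C(70, 5) = 12103014; 12103014 < 10077696? NO
The largest n with C(n, 5) < 10077696 is n = 67 (where E[X] = 67067/69984 ≈ 0.958). Hence R_6(5) > 67, i.e. R_6(5) ≥ 68.

Largest n = 67; hence R_6(5) > 67.


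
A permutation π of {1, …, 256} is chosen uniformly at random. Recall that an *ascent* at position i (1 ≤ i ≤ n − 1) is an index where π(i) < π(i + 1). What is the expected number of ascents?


Write X = Σ X_I over i = 1, …, 255, with X_I the indicator of one ascent.
There are 255 indicators.
For each fixed i, the pair (π(i), π(i+1)) is a uniformly random ordered pair of distinct values from {1, …, 256}; by symmetry P[π(i) < π(i+1)] = 1/2.
By linearity: E[X] = 255 · (1/2) = (256 − 1) · (1/2) = 255/2 ≈ 127.50000.

E[X] = 255/2 = 127.50000.


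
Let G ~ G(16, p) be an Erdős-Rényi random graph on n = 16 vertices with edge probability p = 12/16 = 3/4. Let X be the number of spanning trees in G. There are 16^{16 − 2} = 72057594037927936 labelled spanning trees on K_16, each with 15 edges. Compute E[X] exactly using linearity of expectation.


K_16 has 16^{16 − 2} = 72057594037927936 labelled spanning trees.
For each such spanning tree H, let X_H = 1 if all 15 edges of H are present in G. Then P[X_H = 1] = p^{15} = (3/4)^{15} = 14348907/1073741824.
Summing the indicators: E[X] = Σ_H E[X_H] = 72057594037927936 · p^{15} = 72057594037927936 · 14348907/1073741824 = 962938848411648.
Numerically: E[X] ≈ 9.629e+14.

E[X] = 72057594037927936 · (3/4)^{15} = 962938848411648 ≈ 9.629e+14.


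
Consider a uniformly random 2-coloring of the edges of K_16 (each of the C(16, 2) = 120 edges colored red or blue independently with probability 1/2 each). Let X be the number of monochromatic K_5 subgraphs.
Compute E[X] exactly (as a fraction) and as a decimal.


Let X = Σ_S X_S over the C(16, 5) = 4368 subsets S of size 5, where X_S = 1 if the K_5 on S is monochromatic.
For a fixed S, the K_5 on S has C(5, 2) = 10 edges. P[all 10 edges red] = (1/2)^10, and likewise for blue, so P[monochromatic] = 2·(1/2)^10 = 2^{1 − 10} = 1/512.
Summing: E[X] = C(16, 5) · 2^{1 − 10} = 4368 · 1/512 = 273/32.
Numerically: E[X] ≈ 8.53125.

E[X] = C(16,5)·2^(1−C(5,2)) = 273/32 ≈ 8.53125.


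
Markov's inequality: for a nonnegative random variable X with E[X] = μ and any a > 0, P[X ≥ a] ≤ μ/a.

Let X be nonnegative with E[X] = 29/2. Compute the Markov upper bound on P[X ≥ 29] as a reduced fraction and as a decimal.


μ = E[X] = 29/2, a = 29.
Markov: P[X ≥ 29] ≤ μ/a = (29/2)/29 = 1/2.
Numerically: ≈ 0.5000.
(Since a = 29 > μ = 14.5000, the bound 1/2 is < 1 and informative.)

P[X ≥ 29] ≤ 1/2 ≈ 0.5000.


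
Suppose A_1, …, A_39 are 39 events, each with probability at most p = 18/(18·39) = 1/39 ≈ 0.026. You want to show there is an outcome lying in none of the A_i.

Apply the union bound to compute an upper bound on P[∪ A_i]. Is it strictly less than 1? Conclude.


Union bound: P[∪_{i=1}^{39} A_i] ≤ Σ_i P[A_i] ≤ 39·p = 39·(1/39) = 1.
Numerically: 1 ≈ 1.000.
Is 1 < 1? NO.
Since the bound 1 is ≥ 1, the union bound is uninformative here; it does NOT by itself certify existence.

39·p = 1 ≈ 1.000; existence NOT certified by the union bound.


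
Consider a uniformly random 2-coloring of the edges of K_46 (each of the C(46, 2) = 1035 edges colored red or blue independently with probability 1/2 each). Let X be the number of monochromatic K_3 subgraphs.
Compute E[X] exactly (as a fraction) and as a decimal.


Let X = Σ_S X_S over the C(46, 3) = 15180 subsets S of size 3, where X_S = 1 if the K_3 on S is monochromatic.
For a fixed S, the K_3 on S has C(3, 2) = 3 edges. P[all 3 edges red] = (1/2)^3, and likewise for blue, so P[monochromatic] = 2·(1/2)^3 = 2^{1 − 3} = 1/4.
By linearity: E[X] = C(46, 3) · 2^{1 − 3} = 15180 · 1/4 = 3795.
Numerically: E[X] ≈ 3795.000.

E[X] = C(46,3)·2^(1−C(3,2)) = 3795 ≈ 3795.000.


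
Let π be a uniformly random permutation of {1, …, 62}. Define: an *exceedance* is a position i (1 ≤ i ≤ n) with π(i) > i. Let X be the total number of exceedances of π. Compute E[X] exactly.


Write X = Σ_{i=1}^{62} X_i, where X_i = 1_{π(i) > i}.
For each fixed i, π(i) is uniform over {1, …, 62} (marginal of a uniform permutation), so P[π(i) > i] = (n − i)/n. Summing: Σ_{i=1}^{62} (n − i)/n = (0 + 1 + … + 61)/62 = 62(62 − 1)/(2·62) = (62 − 1)/2.
Hence E[X] = Σ_{i=1}^{62} (62 − i)/62 = 61/2 ≈ 30.500.

E[X] = 61/2 = 30.500.


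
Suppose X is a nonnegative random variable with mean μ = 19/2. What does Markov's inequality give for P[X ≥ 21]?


μ = E[X] = 19/2, a = 21.
Markov: P[X ≥ 21] ≤ μ/a = (19/2)/21 = 19/42.
Numerically: ≈ 0.4524.
(Since a = 21 > μ = 9.5000, the bound 19/42 is < 1 and informative.)

P[X ≥ 21] ≤ 19/42 ≈ 0.4524.


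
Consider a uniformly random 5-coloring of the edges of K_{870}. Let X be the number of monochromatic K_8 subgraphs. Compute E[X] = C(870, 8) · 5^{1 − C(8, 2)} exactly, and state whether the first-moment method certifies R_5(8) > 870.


E[X] = C(870, 8) · 5^{1 − 28} = 7881626782940464620 · 5^{−27} = 7881626782940464620/7450580596923828125.
As a reduced fraction: E[X] = 1576325356588092924/1490116119384765625 ≈ 1.058.
Is E[X] < 1? NO.
Since E[X] ≥ 1, the first-moment bound is inconclusive at n = 870; it does NOT by itself certify R_5(8) > 870.

E[X] = 1576325356588092924/1490116119384765625 ≈ 1.058; E[X] ≥ 1; first-moment method inconclusive here.


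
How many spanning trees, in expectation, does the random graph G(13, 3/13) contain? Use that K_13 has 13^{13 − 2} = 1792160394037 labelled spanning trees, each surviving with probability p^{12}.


K_13 has 13^{13 − 2} = 1792160394037 labelled spanning trees.
For each such spanning tree H, let X_H = 1 if all 12 edges of H are present in G. Then P[X_H = 1] = p^{12} = (3/13)^{12} = 531441/23298085122481.
By linearity of expectation: E[X] = Σ_H E[X_H] = 1792160394037 · p^{12} = 1792160394037 · 531441/23298085122481 = 531441/13.
Numerically: E[X] ≈ 4.088e+04.

E[X] = 1792160394037 · (3/13)^{12} = 531441/13 ≈ 4.088e+04.


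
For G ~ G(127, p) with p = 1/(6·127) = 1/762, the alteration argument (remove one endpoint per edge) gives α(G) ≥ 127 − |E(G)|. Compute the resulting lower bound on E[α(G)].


E[|E(G)|] = C(127, 2)·p = 8001 · (1/762) = 21/2.
E[α(G)] ≥ n − E[|E(G)|] = 127 − 21/2 = 233/2.
Numerically: ≈ 116.500.
(This is only a lower bound; the true E[α(G)] may be larger.)

E[α(G)] ≥ 233/2 ≈ 116.500.


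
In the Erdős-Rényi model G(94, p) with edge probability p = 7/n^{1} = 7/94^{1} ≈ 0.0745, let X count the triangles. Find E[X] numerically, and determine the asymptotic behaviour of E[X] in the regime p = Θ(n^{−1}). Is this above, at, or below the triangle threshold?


Number of potential triangles: C(94, 3) = 134044.
Each occurs with probability p³ ≈ (0.0745)³ ≈ 4.12962e-04.
By linearity: E[X] = C(94, 3)·p³ ≈ 134044 · 4.12962e-04 ≈ 55.355.
Here α = 1, so p = 7/n is exactly at the triangle threshold p ~ 1/n. Asymptotically E[X] → c³/6 = 7³/6 = 343/6 ≈ 57.167, a bounded constant. In this regime the triangle count is asymptotically Poisson(c³/6).

E[X] ≈ 55.355; in regime p = Θ(1/n^{1}) E[X] stays bounded (at the triangle threshold p ~ 1/n).


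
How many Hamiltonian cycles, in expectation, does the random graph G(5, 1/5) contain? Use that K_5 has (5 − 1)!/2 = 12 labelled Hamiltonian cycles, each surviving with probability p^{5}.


K_5 has (5 − 1)!/2 = 12 labelled Hamiltonian cycles.
For each such Hamiltonian cycle H, let X_H = 1 if all 5 edges of H are present in G. Then P[X_H = 1] = p^{5} = (1/5)^{5} = 1/3125.
By linearity: E[X] = Σ_H E[X_H] = 12 · p^{5} = 12 · 1/3125 = 12/3125.
Numerically: E[X] ≈ 0.00384.

E[X] = 12 · (1/5)^{5} = 12/3125 ≈ 0.00384.


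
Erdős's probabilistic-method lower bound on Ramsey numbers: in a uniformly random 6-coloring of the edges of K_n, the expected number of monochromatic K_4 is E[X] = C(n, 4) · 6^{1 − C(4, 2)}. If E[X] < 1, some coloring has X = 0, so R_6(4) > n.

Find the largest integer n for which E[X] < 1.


We need C(n, 4) · 6^{1 − 6} < 1, i.e. C(n, 4) < 6^{6 − 1} = 7776.
Check values of n near the boundary:
  n = 16: C(16, 4) = 1820; 1820 < 7776? YES
  n = 17: C(17, 4) = 2380; 2380 < 7776? YES
  n = 18: C(18, 4) = 3060; 3060 < 7776? YES
  n = 19: C(19, 4) = 3876; 3876 < 7776? YES
  n = 20: C(20, 4) = 4845; 4845 < 7776? YES
  n = 21: C(21, 4) = 5985; 5985 < 7776? YES
  n = 22: C(22, 4) = 7315; 7315 < 7776? YES
  n = 23: C(23, 4) = 8855; 8855 < 7776? NO
  n = 24: C(24, 4) = 10626; 10626 < 7776? NO
  n = 25: C(25, 4) = 12650; 12650 < 7776? NO
The largest n with C(n, 4) < 7776 is n = 22 (where E[X] = 7315/7776 ≈ 0.940715). Hence R_6(4) > 22, i.e. R_6(4) ≥ 23.

Largest n = 22; hence R_6(4) > 22.


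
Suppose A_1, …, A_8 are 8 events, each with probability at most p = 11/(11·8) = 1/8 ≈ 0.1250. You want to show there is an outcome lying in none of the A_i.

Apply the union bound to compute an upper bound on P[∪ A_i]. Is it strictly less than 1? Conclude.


Union bound: P[∪_{i=1}^{8} A_i] ≤ Σ_i P[A_i] ≤ 8·p = 8·(1/8) = 1.
Numerically: 1 ≈ 1.0000.
Is 1 < 1? NO.
Since the bound 1 is ≥ 1, the union bound is uninformative here; it does NOT by itself certify existence.

8·p = 1 ≈ 1.0000; existence NOT certified by the union bound.


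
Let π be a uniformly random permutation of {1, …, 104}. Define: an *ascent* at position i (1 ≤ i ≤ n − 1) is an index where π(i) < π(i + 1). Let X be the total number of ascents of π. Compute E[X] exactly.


Write X = Σ X_I over i = 1, …, 103, with X_I the indicator of one ascent.
There are 103 indicators.
For each fixed i, the pair (π(i), π(i+1)) is a uniformly random ordered pair of distinct values from {1, …, 104}; by symmetry P[π(i) < π(i+1)] = 1/2.
By linearity: E[X] = 103 · (1/2) = (104 − 1) · (1/2) = 103/2 ≈ 51.50000.

E[X] = 103/2 = 51.50000.


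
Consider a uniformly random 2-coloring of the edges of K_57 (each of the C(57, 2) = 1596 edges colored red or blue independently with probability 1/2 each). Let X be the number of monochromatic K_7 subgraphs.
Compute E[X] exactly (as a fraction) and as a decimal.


Let X = Σ_S X_S over the C(57, 7) = 264385836 subsets S of size 7, where X_S = 1 if the K_7 on S is monochromatic.
For a fixed S, the K_7 on S has C(7, 2) = 21 edges. P[all 21 edges red] = (1/2)^21, and likewise for blue, so P[monochromatic] = 2·(1/2)^21 = 2^{1 − 21} = 1/1048576.
Summing: E[X] = C(57, 7) · 2^{1 − 21} = 264385836 · 1/1048576 = 66096459/262144.
Numerically: E[X] ≈ 252.13798.

E[X] = C(57,7)·2^(1−C(7,2)) = 66096459/262144 ≈ 252.13798.


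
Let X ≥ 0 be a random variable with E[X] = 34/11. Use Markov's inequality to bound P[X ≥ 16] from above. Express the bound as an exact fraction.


μ = E[X] = 34/11, a = 16.
Markov: P[X ≥ 16] ≤ μ/a = (34/11)/16 = 17/88.
Numerically: ≈ 0.1932.
(Since a = 16 > μ = 3.0909, the bound 17/88 is < 1 and informative.)

P[X ≥ 16] ≤ 17/88 ≈ 0.1932.


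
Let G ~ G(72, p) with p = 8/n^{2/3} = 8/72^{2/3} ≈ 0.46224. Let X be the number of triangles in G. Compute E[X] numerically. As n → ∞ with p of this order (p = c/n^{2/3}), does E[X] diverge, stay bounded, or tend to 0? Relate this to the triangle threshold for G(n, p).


Number of potential triangles: C(72, 3) = 59640.
Each occurs with probability p³ ≈ (0.46224)³ ≈ 9.8765432e-02.
By linearity: E[X] = C(72, 3)·p³ ≈ 59640 · 9.8765432e-02 ≈ 5890.37037.
Since α = 2/3 < 1, p = c/n^{2/3} ≫ 1/n is above the triangle threshold p ~ 1/n. Asymptotically E[X] ~ (c³/6)·n^{3(1−α)} = (8³/6)·n^{1} → ∞; triangles are abundant w.h.p.

E[X] ≈ 5890.37037; in regime p = Θ(1/n^{2/3}) E[X] diverges (above the triangle threshold p ~ 1/n).


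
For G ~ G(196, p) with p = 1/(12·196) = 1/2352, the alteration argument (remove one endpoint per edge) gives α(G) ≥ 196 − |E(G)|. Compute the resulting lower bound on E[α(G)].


E[|E(G)|] = C(196, 2)·p = 19110 · (1/2352) = 65/8.
E[α(G)] ≥ n − E[|E(G)|] = 196 − 65/8 = 1503/8.
Numerically: ≈ 187.87500.
(This is only a lower bound; the true E[α(G)] may be larger.)

E[α(G)] ≥ 1503/8 ≈ 187.87500.


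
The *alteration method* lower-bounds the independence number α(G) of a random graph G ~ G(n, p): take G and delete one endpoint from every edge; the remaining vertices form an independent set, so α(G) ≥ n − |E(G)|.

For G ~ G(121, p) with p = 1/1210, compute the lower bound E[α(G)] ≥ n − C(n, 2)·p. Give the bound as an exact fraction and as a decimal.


E[|E(G)|] = C(121, 2)·p = 7260 · (1/1210) = 6.
E[α(G)] ≥ n − E[|E(G)|] = 121 − 6 = 115.
Numerically: ≈ 115.000000.
(This is only a lower bound; the true E[α(G)] may be larger.)

E[α(G)] ≥ 115 ≈ 115.000000.


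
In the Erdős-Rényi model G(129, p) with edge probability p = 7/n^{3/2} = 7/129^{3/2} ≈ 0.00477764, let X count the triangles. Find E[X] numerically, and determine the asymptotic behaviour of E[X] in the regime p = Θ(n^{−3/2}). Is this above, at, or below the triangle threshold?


Number of potential triangles: C(129, 3) = 349504.
Each occurs with probability p³ ≈ (0.00477764)³ ≈ 1.09053705e-07.
By linearity: E[X] = C(129, 3)·p³ ≈ 349504 · 1.09053705e-07 ≈ 0.038115.
Since α = 3/2 > 1, p = c/n^{3/2} = o(1/n) is below the triangle threshold p ~ 1/n. Asymptotically E[X] ~ (c³/6)·n^{3(1−α)} = (7³/6)·n^{-1.5} → 0, so by Markov's inequality G has no triangles w.h.p.

E[X] ≈ 0.038115; in regime p = Θ(1/n^{3/2}) E[X] tends to 0 (below the triangle threshold p ~ 1/n).


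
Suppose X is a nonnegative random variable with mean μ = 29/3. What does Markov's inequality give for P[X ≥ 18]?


μ = E[X] = 29/3, a = 18.
Markov: P[X ≥ 18] ≤ μ/a = (29/3)/18 = 29/54.
Numerically: ≈ 0.5370.
(Since a = 18 > μ = 9.6667, the bound 29/54 is < 1 and informative.)

P[X ≥ 18] ≤ 29/54 ≈ 0.5370.


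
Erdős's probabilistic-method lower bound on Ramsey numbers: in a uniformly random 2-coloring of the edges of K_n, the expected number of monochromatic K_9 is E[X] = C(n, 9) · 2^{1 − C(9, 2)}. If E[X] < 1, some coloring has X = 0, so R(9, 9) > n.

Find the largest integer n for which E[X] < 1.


We need C(n, 9) · 2^{1 − 36} < 1, i.e. C(n, 9) < 2^{36 − 1} = 34359738368.
Check values of n near the boundary:
  n = 62: C(62, 9) = 20286591270; 20286591270 < 34359738368? YES
  n = 63: C(63, 9) = 23667689815; 23667689815 < 34359738368? YES
  n = 64: C(64, 9) = 27540584512; 27540584512 < 34359738368? YES
  n = 65: C(65, 9) = 31966749880; 31966749880 < 34359738368? YES
  n = 66: C(66, 9) = 37014131440; 37014131440 < 34359738368? NO
  n = 67: C(67, 9) = 42757703560; 42757703560 < 34359738368? NO
The largest n with C(n, 9) < 34359738368 is n = 65 (where E[X] = 3995843735/4294967296 ≈ 0.930). Hence R(9, 9) > 65, i.e. R(9, 9) ≥ 66.

Largest n = 65; hence R(9, 9) > 65.


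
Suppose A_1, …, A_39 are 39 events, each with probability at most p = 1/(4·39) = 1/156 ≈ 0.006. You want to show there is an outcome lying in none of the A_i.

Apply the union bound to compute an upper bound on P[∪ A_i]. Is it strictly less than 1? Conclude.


Union bound: P[∪_{i=1}^{39} A_i] ≤ Σ_i P[A_i] ≤ 39·p = 39·(1/156) = 1/4.
Numerically: 1/4 ≈ 0.250.
Is 1/4 < 1? YES.
Since P[∪ A_i] ≤ 1/4 < 1, the complement has P[∩ A_i^c] ≥ 1 − 1/4 = 3/4 > 0, so some outcome avoids every A_i.

39·p = 1/4 ≈ 0.250; existence CERTIFIED by the union bound.


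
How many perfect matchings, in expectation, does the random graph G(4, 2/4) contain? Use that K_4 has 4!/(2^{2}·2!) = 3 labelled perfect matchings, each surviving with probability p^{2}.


K_4 has 4!/(2^{2}·2!) = 3 labelled perfect matchings.
For each such perfect matching H, let X_H = 1 if all 2 edges of H are present in G. Then P[X_H = 1] = p^{2} = (1/2)^{2} = 1/4.
Summing the indicators: E[X] = Σ_H E[X_H] = 3 · p^{2} = 3 · 1/4 = 3/4.
Numerically: E[X] ≈ 0.75.

E[X] = 3 · (1/2)^{2} = 3/4 ≈ 0.75.


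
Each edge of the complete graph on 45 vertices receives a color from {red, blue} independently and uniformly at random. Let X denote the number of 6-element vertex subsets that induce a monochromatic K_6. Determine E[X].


Let X = Σ_S X_S over the C(45, 6) = 8145060 subsets S of size 6, where X_S = 1 if the K_6 on S is monochromatic.
For a fixed S, the K_6 on S has C(6, 2) = 15 edges. P[all 15 edges red] = (1/2)^15, and likewise for blue, so P[monochromatic] = 2·(1/2)^15 = 2^{1 − 15} = 1/16384.
Summing: E[X] = C(45, 6) · 2^{1 − 15} = 8145060 · 1/16384 = 2036265/4096.
Numerically: E[X] ≈ 497.135.

E[X] = C(45,6)·2^(1−C(6,2)) = 2036265/4096 ≈ 497.135.


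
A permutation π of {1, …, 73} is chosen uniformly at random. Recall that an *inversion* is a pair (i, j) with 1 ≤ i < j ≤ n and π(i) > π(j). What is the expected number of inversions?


Write X = Σ X_I over the C(73, 2) = 2628 pairs i < j, with X_I the indicator of one inversion.
There are 2628 indicators.
For each fixed pair i < j, the values π(i) and π(j) are two distinct elements of {1, …, 73} in uniformly random order; by symmetry P[π(i) > π(j)] = 1/2.
By linearity: E[X] = 2628 · (1/2) = C(73, 2) · (1/2) = 2628/2 = 1314 ≈ 1314.0000.

E[X] = 1314 = 1314.0000.


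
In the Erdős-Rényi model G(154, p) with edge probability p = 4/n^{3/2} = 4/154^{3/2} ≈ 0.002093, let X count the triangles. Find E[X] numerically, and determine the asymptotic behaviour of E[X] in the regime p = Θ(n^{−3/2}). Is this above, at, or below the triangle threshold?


Number of potential triangles: C(154, 3) = 596904.
Each occurs with probability p³ ≈ (0.002093)³ ≈ 9.169312e-09.
By linearity: E[X] = C(154, 3)·p³ ≈ 596904 · 9.169312e-09 ≈ 0.0055.
Since α = 3/2 > 1, p = c/n^{3/2} = o(1/n) is below the triangle threshold p ~ 1/n. Asymptotically E[X] ~ (c³/6)·n^{3(1−α)} = (4³/6)·n^{-1.5} → 0, so by Markov's inequality G has no triangles w.h.p.

E[X] ≈ 0.0055; in regime p = Θ(1/n^{3/2}) E[X] tends to 0 (below the triangle threshold p ~ 1/n).


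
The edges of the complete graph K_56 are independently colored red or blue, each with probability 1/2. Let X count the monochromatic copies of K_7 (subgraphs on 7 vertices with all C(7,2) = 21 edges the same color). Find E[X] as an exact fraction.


Let X = Σ_S X_S over the C(56, 7) = 231917400 subsets S of size 7, where X_S = 1 if the K_7 on S is monochromatic.
For a fixed S, the K_7 on S has C(7, 2) = 21 edges. P[all 21 edges red] = (1/2)^21, and likewise for blue, so P[monochromatic] = 2·(1/2)^21 = 2^{1 − 21} = 1/1048576.
Summing: E[X] = C(56, 7) · 2^{1 − 21} = 231917400 · 1/1048576 = 28989675/131072.
Numerically: E[X] ≈ 221.173668.

E[X] = C(56,7)·2^(1−C(7,2)) = 28989675/131072 ≈ 221.173668.


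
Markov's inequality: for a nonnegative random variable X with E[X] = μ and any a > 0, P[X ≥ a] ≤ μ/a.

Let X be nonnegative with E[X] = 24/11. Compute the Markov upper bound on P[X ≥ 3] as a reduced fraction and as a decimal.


μ = E[X] = 24/11, a = 3.
Markov: P[X ≥ 3] ≤ μ/a = (24/11)/3 = 8/11.
Numerically: ≈ 0.727.
(Since a = 3 > μ = 2.182, the bound 8/11 is < 1 and informative.)

P[X ≥ 3] ≤ 8/11 ≈ 0.727.


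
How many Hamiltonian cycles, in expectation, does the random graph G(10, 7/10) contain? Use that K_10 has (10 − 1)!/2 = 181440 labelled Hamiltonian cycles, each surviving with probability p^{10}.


K_10 has (10 − 1)!/2 = 181440 labelled Hamiltonian cycles.
For each such Hamiltonian cycle H, let X_H = 1 if all 10 edges of H are present in G. Then P[X_H = 1] = p^{10} = (7/10)^{10} = 282475249/10000000000.
By linearity of expectation: E[X] = Σ_H E[X_H] = 181440 · p^{10} = 181440 · 282475249/10000000000 = 160163466183/31250000.
Numerically: E[X] ≈ 5.13e+03.

E[X] = 181440 · (7/10)^{10} = 160163466183/31250000 ≈ 5.13e+03.


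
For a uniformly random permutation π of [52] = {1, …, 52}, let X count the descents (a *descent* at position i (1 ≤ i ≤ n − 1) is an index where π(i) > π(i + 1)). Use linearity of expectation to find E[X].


Write X = Σ X_I over i = 1, …, 51, with X_I the indicator of one descent.
There are 51 indicators.
For each fixed i, the pair (π(i), π(i+1)) is a uniformly random ordered pair of distinct values from {1, …, 52}; by symmetry P[π(i) > π(i+1)] = 1/2.
By linearity: E[X] = 51 · (1/2) = (52 − 1) · (1/2) = 51/2 ≈ 25.500000.

E[X] = 51/2 = 25.500000.


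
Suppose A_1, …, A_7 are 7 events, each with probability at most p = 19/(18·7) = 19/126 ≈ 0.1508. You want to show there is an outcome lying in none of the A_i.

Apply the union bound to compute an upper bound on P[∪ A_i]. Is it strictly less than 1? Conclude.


Union bound: P[∪_{i=1}^{7} A_i] ≤ Σ_i P[A_i] ≤ 7·p = 7·(19/126) = 19/18.
Numerically: 19/18 ≈ 1.0556.
Is 19/18 < 1? NO.
Since the bound 19/18 is ≥ 1, the union bound is uninformative here; it does NOT by itself certify existence.

7·p = 19/18 ≈ 1.0556; existence NOT certified by the union bound.


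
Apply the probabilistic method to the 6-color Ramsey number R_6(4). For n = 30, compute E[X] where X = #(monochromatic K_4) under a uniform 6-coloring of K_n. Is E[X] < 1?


E[X] = C(30, 4) · 6^{1 − 6} = 27405 · 6^{−5} = 27405/7776.
As a reduced fraction: E[X] = 1015/288 ≈ 3.5243056.
Is E[X] < 1? NO.
Since E[X] ≥ 1, the first-moment bound is inconclusive at n = 30; it does NOT by itself certify R_6(4) > 30.

E[X] = 1015/288 ≈ 3.5243056; E[X] ≥ 1; first-moment method inconclusive here.


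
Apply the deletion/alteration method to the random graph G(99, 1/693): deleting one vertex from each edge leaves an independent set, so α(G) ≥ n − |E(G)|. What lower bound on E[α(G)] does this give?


E[|E(G)|] = C(99, 2)·p = 4851 · (1/693) = 7.
E[α(G)] ≥ n − E[|E(G)|] = 99 − 7 = 92.
Numerically: ≈ 92.000000.
(This is only a lower bound; the true E[α(G)] may be larger.)

E[α(G)] ≥ 92 ≈ 92.000000.


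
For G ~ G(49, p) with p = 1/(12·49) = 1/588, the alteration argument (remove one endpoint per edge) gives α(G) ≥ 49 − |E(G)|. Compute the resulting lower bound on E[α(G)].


E[|E(G)|] = C(49, 2)·p = 1176 · (1/588) = 2.
E[α(G)] ≥ n − E[|E(G)|] = 49 − 2 = 47.
Numerically: ≈ 47.000000.
(This is only a lower bound; the true E[α(G)] may be larger.)

E[α(G)] ≥ 47 ≈ 47.000000.


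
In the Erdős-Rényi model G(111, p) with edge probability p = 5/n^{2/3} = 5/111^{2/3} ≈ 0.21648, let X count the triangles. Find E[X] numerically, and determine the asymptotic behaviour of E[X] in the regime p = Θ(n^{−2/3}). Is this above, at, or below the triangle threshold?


Number of potential triangles: C(111, 3) = 221815.
Each occurs with probability p³ ≈ (0.21648)³ ≈ 1.0145280e-02.
By linearity: E[X] = C(111, 3)·p³ ≈ 221815 · 1.0145280e-02 ≈ 2250.37538.
Since α = 2/3 < 1, p = c/n^{2/3} ≫ 1/n is above the triangle threshold p ~ 1/n. Asymptotically E[X] ~ (c³/6)·n^{3(1−α)} = (5³/6)·n^{1} → ∞; triangles are abundant w.h.p.

E[X] ≈ 2250.37538; in regime p = Θ(1/n^{2/3}) E[X] diverges (above the triangle threshold p ~ 1/n).


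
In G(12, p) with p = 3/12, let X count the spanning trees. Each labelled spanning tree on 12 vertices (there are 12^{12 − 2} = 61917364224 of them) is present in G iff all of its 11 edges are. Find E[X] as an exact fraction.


K_12 has 12^{12 − 2} = 61917364224 labelled spanning trees.
For each such spanning tree H, let X_H = 1 if all 11 edges of H are present in G. Then P[X_H = 1] = p^{11} = (1/4)^{11} = 1/4194304.
By linearity of expectation: E[X] = Σ_H E[X_H] = 61917364224 · p^{11} = 61917364224 · 1/4194304 = 59049/4.
Numerically: E[X] ≈ 1.48e+04.

E[X] = 61917364224 · (1/4)^{11} = 59049/4 ≈ 1.48e+04.


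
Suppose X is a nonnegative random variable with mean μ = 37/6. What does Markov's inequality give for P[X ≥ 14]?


μ = E[X] = 37/6, a = 14.
Markov: P[X ≥ 14] ≤ μ/a = (37/6)/14 = 37/84.
Numerically: ≈ 0.440476.
(Since a = 14 > μ = 6.166667, the bound 37/84 is < 1 and informative.)

P[X ≥ 14] ≤ 37/84 ≈ 0.440476.


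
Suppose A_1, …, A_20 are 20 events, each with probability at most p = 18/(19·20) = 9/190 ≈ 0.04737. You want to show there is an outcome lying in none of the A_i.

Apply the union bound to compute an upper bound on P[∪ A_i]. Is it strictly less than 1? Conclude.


Union bound: P[∪_{i=1}^{20} A_i] ≤ Σ_i P[A_i] ≤ 20·p = 20·(9/190) = 18/19.
Numerically: 18/19 ≈ 0.94737.
Is 18/19 < 1? YES.
Since P[∪ A_i] ≤ 18/19 < 1, the complement has P[∩ A_i^c] ≥ 1 − 18/19 = 1/19 > 0, so some outcome avoids every A_i.

20·p = 18/19 ≈ 0.94737; existence CERTIFIED by the union bound.


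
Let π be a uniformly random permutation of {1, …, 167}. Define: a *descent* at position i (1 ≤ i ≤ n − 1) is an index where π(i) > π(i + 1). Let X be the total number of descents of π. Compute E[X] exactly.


Write X = Σ X_I over i = 1, …, 166, with X_I the indicator of one descent.
There are 166 indicators.
For each fixed i, the pair (π(i), π(i+1)) is a uniformly random ordered pair of distinct values from {1, …, 167}; by symmetry P[π(i) > π(i+1)] = 1/2.
By linearity: E[X] = 166 · (1/2) = (167 − 1) · (1/2) = 83 ≈ 83.000000.

E[X] = 83 = 83.000000.


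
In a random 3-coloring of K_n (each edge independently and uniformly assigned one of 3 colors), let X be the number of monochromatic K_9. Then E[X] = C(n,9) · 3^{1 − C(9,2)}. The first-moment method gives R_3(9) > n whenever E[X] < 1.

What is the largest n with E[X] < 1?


We need C(n, 9) · 3^{1 − 36} < 1, i.e. C(n, 9) < 3^{36 − 1} = 50031545098999707.
Check values of n near the boundary:
  n = 297: C(297, 9) = 43842345008337645; 43842345008337645 < 50031545098999707? YES
  n = 298: C(298, 9) = 45207677551849890; 45207677551849890 < 50031545098999707? YES
  n = 299: C(299, 9) = 46610674441390059; 46610674441390059 < 50031545098999707? YES
  n = 300: C(300, 9) = 48052241692154700; 48052241692154700 < 50031545098999707? YES
  n = 301: C(301, 9) = 49533303936090975; 49533303936090975 < 50031545098999707? YES
  n = 302: C(302, 9) = 51054804739588650; 51054804739588650 < 50031545098999707? NO
The largest n with C(n, 9) < 50031545098999707 is n = 301 (where E[X] = 16511101312030325/16677181699666569 ≈ 0.9900415). Hence R_3(9) > 301, i.e. R_3(9) ≥ 302.

Largest n = 301; hence R_3(9) > 301.


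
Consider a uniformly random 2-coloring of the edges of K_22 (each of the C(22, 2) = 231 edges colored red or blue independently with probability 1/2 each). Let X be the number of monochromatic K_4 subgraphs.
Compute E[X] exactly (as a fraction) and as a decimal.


Let X = Σ_S X_S over the C(22, 4) = 7315 subsets S of size 4, where X_S = 1 if the K_4 on S is monochromatic.
For a fixed S, the K_4 on S has C(4, 2) = 6 edges. P[all 6 edges red] = (1/2)^6, and likewise for blue, so P[monochromatic] = 2·(1/2)^6 = 2^{1 − 6} = 1/32.
Summing: E[X] = C(22, 4) · 2^{1 − 6} = 7315 · 1/32 = 7315/32.
Numerically: E[X] ≈ 228.5938.

E[X] = C(22,4)·2^(1−C(4,2)) = 7315/32 ≈ 228.5938.


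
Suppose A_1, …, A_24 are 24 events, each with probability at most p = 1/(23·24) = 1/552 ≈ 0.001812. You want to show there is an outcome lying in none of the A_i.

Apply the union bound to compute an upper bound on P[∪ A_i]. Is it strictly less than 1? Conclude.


Union bound: P[∪_{i=1}^{24} A_i] ≤ Σ_i P[A_i] ≤ 24·p = 24·(1/552) = 1/23.
Numerically: 1/23 ≈ 0.043478.
Is 1/23 < 1? YES.
Since P[∪ A_i] ≤ 1/23 < 1, the complement has P[∩ A_i^c] ≥ 1 − 1/23 = 22/23 > 0, so some outcome avoids every A_i.

24·p = 1/23 ≈ 0.043478; existence CERTIFIED by the union bound.


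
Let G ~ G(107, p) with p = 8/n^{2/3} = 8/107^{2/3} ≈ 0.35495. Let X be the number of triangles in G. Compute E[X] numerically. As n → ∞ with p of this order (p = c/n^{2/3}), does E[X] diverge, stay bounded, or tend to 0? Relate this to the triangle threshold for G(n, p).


Number of potential triangles: C(107, 3) = 198485.
Each occurs with probability p³ ≈ (0.35495)³ ≈ 4.4720063e-02.
By linearity: E[X] = C(107, 3)·p³ ≈ 198485 · 4.4720063e-02 ≈ 8876.26168.
Since α = 2/3 < 1, p = c/n^{2/3} ≫ 1/n is above the triangle threshold p ~ 1/n. Asymptotically E[X] ~ (c³/6)·n^{3(1−α)} = (8³/6)·n^{1} → ∞; triangles are abundant w.h.p.

E[X] ≈ 8876.26168; in regime p = Θ(1/n^{2/3}) E[X] diverges (above the triangle threshold p ~ 1/n).


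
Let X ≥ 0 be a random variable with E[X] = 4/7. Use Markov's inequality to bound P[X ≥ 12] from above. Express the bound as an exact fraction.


μ = E[X] = 4/7, a = 12.
Markov: P[X ≥ 12] ≤ μ/a = (4/7)/12 = 1/21.
Numerically: ≈ 0.047619.
(Since a = 12 > μ = 0.571429, the bound 1/21 is < 1 and informative.)

P[X ≥ 12] ≤ 1/21 ≈ 0.047619.


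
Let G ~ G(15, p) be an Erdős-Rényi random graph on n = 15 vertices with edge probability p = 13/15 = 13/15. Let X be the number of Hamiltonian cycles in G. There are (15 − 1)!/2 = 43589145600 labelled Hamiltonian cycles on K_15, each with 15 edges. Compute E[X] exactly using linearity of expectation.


K_15 has (15 − 1)!/2 = 43589145600 labelled Hamiltonian cycles.
For each such Hamiltonian cycle H, let X_H = 1 if all 15 edges of H are present in G. Then P[X_H = 1] = p^{15} = (13/15)^{15} = 51185893014090757/437893890380859375.
By linearity of expectation: E[X] = Σ_H E[X_H] = 43589145600 · p^{15} = 43589145600 · 51185893014090757/437893890380859375 = 367267381606127548722176/72081298828125.
Numerically: E[X] ≈ 5.09518e+09.

E[X] = 43589145600 · (13/15)^{15} = 367267381606127548722176/72081298828125 ≈ 5.09518e+09.


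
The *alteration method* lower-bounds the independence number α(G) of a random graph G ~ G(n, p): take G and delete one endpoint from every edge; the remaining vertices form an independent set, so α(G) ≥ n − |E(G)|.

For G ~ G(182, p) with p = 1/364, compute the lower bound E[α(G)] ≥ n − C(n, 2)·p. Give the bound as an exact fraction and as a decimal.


E[|E(G)|] = C(182, 2)·p = 16471 · (1/364) = 181/4.
E[α(G)] ≥ n − E[|E(G)|] = 182 − 181/4 = 547/4.
Numerically: ≈ 136.7500.
(This is only a lower bound; the true E[α(G)] may be larger.)

E[α(G)] ≥ 547/4 ≈ 136.7500.


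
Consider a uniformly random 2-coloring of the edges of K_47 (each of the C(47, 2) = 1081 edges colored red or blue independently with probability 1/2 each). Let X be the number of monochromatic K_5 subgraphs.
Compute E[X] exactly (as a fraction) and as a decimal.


Let X = Σ_S X_S over the C(47, 5) = 1533939 subsets S of size 5, where X_S = 1 if the K_5 on S is monochromatic.
For a fixed S, the K_5 on S has C(5, 2) = 10 edges. P[all 10 edges red] = (1/2)^10, and likewise for blue, so P[monochromatic] = 2·(1/2)^10 = 2^{1 − 10} = 1/512.
By linearity of expectation: E[X] = C(47, 5) · 2^{1 − 10} = 1533939 · 1/512 = 1533939/512.
Numerically: E[X] ≈ 2995.97461.

E[X] = C(47,5)·2^(1−C(5,2)) = 1533939/512 ≈ 2995.97461.


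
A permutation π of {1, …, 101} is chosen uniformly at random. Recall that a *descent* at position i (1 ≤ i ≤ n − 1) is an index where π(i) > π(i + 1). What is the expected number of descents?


Write X = Σ X_I over i = 1, …, 100, with X_I the indicator of one descent.
There are 100 indicators.
For each fixed i, the pair (π(i), π(i+1)) is a uniformly random ordered pair of distinct values from {1, …, 101}; by symmetry P[π(i) > π(i+1)] = 1/2.
By linearity: E[X] = 100 · (1/2) = (101 − 1) · (1/2) = 50 ≈ 50.000.

E[X] = 50 = 50.000.


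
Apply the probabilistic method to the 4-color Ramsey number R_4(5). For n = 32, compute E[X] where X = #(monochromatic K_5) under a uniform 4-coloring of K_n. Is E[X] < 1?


E[X] = C(32, 5) · 4^{1 − 10} = 201376 · 4^{−9} = 201376/262144.
As a reduced fraction: E[X] = 6293/8192 ≈ 0.7682.
Is E[X] < 1? YES.
Since E[X] < 1, there exists a 4-coloring of K_{32} with no monochromatic K_5; hence R_4(5) > 32.

E[X] = 6293/8192 ≈ 0.7682; E[X] < 1, so R_4(5) > 32.


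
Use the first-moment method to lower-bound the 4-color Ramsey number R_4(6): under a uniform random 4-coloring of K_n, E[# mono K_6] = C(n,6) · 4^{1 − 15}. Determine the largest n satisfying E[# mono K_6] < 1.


We need C(n, 6) · 4^{1 − 15} < 1, i.e. C(n, 6) < 4^{15 − 1} = 268435456.
Check values of n near the boundary:
  n = 72: C(72, 6) = 156238908; 156238908 < 268435456? YES
  n = 73: C(73, 6) = 170230452; 170230452 < 268435456? YES
  n = 74: C(74, 6) = 185250786; 185250786 < 268435456? YES
  n = 75: C(75, 6) = 201359550; 201359550 < 268435456? YES
  n = 76: C(76, 6) = 218618940; 218618940 < 268435456? YES
  n = 77: C(77, 6) = 237093780; 237093780 < 268435456? YES
  n = 78: C(78, 6) = 256851595; 256851595 < 268435456? YES
  n = 79: C(79, 6) = 277962685; 277962685 < 268435456? NO
  n = 80: C(80, 6) = 300500200; 300500200 < 268435456? NO
The largest n with C(n, 6) < 268435456 is n = 78 (where E[X] = 256851595/268435456 ≈ 0.9568). Hence R_4(6) > 78, i.e. R_4(6) ≥ 79.

Largest n = 78; hence R_4(6) > 78.
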